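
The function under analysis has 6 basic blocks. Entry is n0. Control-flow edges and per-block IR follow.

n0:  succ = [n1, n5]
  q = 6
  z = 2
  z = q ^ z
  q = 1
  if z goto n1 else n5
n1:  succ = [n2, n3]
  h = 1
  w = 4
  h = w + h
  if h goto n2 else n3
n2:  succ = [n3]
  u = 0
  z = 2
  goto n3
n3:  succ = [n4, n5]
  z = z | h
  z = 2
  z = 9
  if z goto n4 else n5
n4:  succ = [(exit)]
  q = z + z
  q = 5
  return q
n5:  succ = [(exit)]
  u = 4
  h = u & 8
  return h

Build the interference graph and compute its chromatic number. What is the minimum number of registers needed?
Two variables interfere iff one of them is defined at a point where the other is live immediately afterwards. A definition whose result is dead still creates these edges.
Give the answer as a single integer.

Per-block:
  n0 def {q,z} use ∅
  n1 def {h,w} use ∅
  n2 def {u,z} use ∅
  n3 def {z} use {h,z}
  n4 def {q} use {z}
  n5 def {h,u} use ∅

Backward fixpoint:
  n0 li=∅ lo={z}
  n1 li={z} lo={h,z}
  n2 li={h} lo={h,z}
  n3 li={h,z} lo={z}
  n4 li={z} lo=∅
  n5 li=∅ lo=∅

Interfere edges:
  h↔{u,w,z}
  q↔{z}
  u↔{h}
  w↔{h,z}
  z↔{h,q,w}

Colouring:
  clique {h,w,z} ⇒ need ≥ 3
  assign h→c0 q→c0 u→c1 w→c2 z→c1 — no edge inside a register ⇒ χ ≤ 3
  χ = 3

Answer: 3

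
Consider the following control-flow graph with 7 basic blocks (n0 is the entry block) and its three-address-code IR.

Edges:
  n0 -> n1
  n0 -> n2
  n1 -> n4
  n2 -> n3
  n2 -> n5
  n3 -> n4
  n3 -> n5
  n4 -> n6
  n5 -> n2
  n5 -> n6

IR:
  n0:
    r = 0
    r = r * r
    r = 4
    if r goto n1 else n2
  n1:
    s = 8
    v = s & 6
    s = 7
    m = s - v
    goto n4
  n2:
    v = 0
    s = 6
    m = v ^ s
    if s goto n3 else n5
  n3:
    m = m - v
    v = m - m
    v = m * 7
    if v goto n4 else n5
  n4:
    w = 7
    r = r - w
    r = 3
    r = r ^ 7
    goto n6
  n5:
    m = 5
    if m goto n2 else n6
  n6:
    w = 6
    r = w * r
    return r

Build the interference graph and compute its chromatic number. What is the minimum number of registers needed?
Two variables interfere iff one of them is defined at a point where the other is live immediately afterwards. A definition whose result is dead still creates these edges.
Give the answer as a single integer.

Answer: 4

Working:
def/use:
  n0 def {r} use ∅
  n1 def {m,s,v} use ∅
  n2 def {m,s,v} use ∅
  n3 def {m,v} use {m,v}
  n4 def {r,w} use {r}
  n5 def {m} use ∅
  n6 def {r,w} use {r}

Liveness:
  n0: in=∅ out={r}
  n1: in={r} out={r}
  n2: in={r} out={m,r,v}
  n3: in={m,r,v} out={r}
  n4: in={r} out={r}
  n5: in={r} out={r}
  n6: in={r} out=∅

Conflict graph:
  m↔{r,s,v}
  r↔{m,s,v,w}
  s↔{m,r,v}
  v↔{m,r,s}
  w↔{r}

Colouring:
  clique {m,r,s,v} ⇒ need ≥ 4
  assign m→R1 r→R0 s→R2 v→R3 w→R1 — no edge inside a register ⇒ χ ≤ 4
  χ = 4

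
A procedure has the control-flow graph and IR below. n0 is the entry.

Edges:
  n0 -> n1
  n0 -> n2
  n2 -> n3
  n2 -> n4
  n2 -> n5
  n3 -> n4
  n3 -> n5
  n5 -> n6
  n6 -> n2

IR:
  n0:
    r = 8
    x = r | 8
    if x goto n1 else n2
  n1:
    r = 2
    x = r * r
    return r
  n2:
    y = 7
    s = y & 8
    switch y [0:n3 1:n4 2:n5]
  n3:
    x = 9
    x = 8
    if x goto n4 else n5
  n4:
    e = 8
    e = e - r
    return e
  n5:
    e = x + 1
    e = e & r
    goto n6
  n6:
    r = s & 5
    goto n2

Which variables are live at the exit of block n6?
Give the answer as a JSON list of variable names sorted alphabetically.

Block summaries:
  n0: {r,x} / ∅
  n1: {r,x} / ∅
  n2: {s,y} / ∅
  n3: {x} / ∅
  n4: {e} / {r}
  n5: {e} / {r,x}
  n6: {r} / {s}

Liveness:
  live n0: ∅→{r,x}
  live n1: ∅→∅
  live n2: {r,x}→{r,s,x}
  live n3: {r,s}→{r,s,x}
  live n4: {r}→∅
  live n5: {r,s,x}→{s,x}
  live n6: {s,x}→{r,x}

live-out(n6) = ["r", "x"]

Answer: ["r", "x"]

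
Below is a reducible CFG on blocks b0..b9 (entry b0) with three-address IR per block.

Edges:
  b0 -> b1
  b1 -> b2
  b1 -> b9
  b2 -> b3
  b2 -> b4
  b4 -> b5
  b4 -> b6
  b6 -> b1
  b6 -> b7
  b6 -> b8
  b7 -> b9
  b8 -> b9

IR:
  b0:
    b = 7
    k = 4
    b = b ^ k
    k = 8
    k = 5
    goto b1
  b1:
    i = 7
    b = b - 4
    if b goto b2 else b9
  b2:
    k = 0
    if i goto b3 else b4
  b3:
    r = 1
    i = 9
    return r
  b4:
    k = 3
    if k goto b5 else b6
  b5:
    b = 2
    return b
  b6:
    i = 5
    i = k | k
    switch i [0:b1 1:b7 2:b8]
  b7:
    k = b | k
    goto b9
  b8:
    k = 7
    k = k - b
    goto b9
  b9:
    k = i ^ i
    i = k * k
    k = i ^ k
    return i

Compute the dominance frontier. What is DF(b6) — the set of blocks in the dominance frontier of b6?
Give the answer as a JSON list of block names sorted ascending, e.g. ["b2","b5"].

Answer: ["b1", "b9"]

Analysis:
idom tree: b1←b0 b2←b1 b3←b2 b4←b2 b5←b4 b6←b4 b7←b6 b8←b6 b9←b1
Join-block Dom:
  b1: preds {b0,b6}: {b0} ∩ {b0,b1,b2,b4,b6} = {b0}; idom=b0
  b9: preds {b1,b7,b8}: {b0,b1} ∩ {b0,b1,b2,b4,b6,b7} ∩ {b0,b1,b2,b4,b6,b8} = {b0,b1}; idom=b1

DF derivation:
  join b1 pred b0: · stop@b0
  join b1 pred b6: b6→b4→b2→b1 stop@b0
  join b9 pred b1: · stop@b1
  join b9 pred b7: b7→b6→b4→b2 stop@b1
  join b9 pred b8: b8→b6→b4→b2 stop@b1
  b0: DF=∅
  b1: DF={b1}
  b2: DF={b1,b9}
  b3: DF=∅
  b4: DF={b1,b9}
  b5: DF=∅
  b6: DF={b1,b9}
  b7: DF={b9}
  b8: DF={b9}
  b9: DF=∅

DF(b6) = ["b1", "b9"]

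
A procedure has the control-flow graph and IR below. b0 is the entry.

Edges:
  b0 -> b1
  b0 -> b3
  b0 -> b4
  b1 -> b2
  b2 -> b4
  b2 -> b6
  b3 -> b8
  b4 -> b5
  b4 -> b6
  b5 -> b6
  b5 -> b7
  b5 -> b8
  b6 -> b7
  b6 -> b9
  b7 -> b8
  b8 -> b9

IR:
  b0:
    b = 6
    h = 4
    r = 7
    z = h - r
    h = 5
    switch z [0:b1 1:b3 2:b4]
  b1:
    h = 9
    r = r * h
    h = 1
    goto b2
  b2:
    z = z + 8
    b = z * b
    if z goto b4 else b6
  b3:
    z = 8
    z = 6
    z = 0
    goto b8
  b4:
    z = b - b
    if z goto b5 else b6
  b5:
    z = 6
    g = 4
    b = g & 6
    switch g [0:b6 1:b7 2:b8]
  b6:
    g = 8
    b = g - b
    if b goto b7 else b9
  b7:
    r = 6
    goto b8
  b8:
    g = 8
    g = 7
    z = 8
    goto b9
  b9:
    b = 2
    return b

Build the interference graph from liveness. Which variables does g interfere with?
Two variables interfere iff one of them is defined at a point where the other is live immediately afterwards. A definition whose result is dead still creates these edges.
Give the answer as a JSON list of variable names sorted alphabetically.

Answer: ["b"]

Derivation:
Block summaries:
  b0: {b,h,r,z} / ∅
  b1: {h,r} / {r}
  b2: {b,z} / {b,z}
  b3: {z} / ∅
  b4: {z} / {b}
  b5: {b,g,z} / ∅
  b6: {b,g} / {b}
  b7: {r} / ∅
  b8: {g,z} / ∅
  b9: {b} / ∅

Live sets:
  live b0: ∅→{b,r,z}
  live b1: {b,r,z}→{b,z}
  live b2: {b,z}→{b}
  live b3: ∅→∅
  live b4: {b}→{b}
  live b5: ∅→{b}
  live b6: {b}→∅
  live b7: ∅→∅
  live b8: ∅→∅
  live b9: ∅→∅

Interfere edges:
  b: {g,h,r,z}
  g: {b}
  h: {b,r,z}
  r: {b,h,z}
  z: {b,h,r}

N(g) = ["b"]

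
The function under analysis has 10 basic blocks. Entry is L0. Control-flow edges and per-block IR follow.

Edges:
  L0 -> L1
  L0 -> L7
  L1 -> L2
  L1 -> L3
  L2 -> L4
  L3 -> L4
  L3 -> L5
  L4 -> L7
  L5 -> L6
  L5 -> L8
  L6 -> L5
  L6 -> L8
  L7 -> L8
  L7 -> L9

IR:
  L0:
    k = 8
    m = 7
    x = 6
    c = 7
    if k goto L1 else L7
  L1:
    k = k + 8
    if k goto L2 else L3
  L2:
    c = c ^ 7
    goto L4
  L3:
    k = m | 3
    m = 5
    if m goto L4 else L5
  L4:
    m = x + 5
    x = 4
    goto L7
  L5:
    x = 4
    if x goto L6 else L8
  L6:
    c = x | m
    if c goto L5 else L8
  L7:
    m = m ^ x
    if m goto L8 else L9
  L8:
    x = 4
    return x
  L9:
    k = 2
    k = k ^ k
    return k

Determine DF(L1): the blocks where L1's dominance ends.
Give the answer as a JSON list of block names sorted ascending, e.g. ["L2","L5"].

Answer: ["L7", "L8"]

Derivation:
idom tree: L1←L0 L2←L1 L3←L1 L4←L1 L5←L3 L6←L5 L7←L0 L8←L0 L9←L7
Join-block Dom:
  L4: preds {L2,L3}: {L0,L1,L2} ∩ {L0,L1,L3} = {L0,L1}; idom=L1
  L5: preds {L3,L6}: {L0,L1,L3} ∩ {L0,L1,L3,L5,L6} = {L0,L1,L3}; idom=L3
  L7: preds {L0,L4}: {L0} ∩ {L0,L1,L4} = {L0}; idom=L0
  L8: preds {L5,L6,L7}: {L0,L1,L3,L5} ∩ {L0,L1,L3,L5,L6} ∩ {L0,L7} = {L0}; idom=L0

DF derivation:
  join L4 pred L2: L2 stop@L1
  join L4 pred L3: L3 stop@L1
  join L5 pred L3: · stop@L3
  join L5 pred L6: L6→L5 stop@L3
  join L7 pred L0: · stop@L0
  join L7 pred L4: L4→L1 stop@L0
  join L8 pred L5: L5→L3→L1 stop@L0
  join L8 pred L6: L6→L5→L3→L1 stop@L0
  join L8 pred L7: L7 stop@L0
  DF(L0)=∅
  DF(L1)={L7,L8}
  DF(L2)={L4}
  DF(L3)={L4,L8}
  DF(L4)={L7}
  DF(L5)={L5,L8}
  DF(L6)={L5,L8}
  DF(L7)={L8}
  DF(L8)=∅
  DF(L9)=∅

DF(L1) = ["L7", "L8"]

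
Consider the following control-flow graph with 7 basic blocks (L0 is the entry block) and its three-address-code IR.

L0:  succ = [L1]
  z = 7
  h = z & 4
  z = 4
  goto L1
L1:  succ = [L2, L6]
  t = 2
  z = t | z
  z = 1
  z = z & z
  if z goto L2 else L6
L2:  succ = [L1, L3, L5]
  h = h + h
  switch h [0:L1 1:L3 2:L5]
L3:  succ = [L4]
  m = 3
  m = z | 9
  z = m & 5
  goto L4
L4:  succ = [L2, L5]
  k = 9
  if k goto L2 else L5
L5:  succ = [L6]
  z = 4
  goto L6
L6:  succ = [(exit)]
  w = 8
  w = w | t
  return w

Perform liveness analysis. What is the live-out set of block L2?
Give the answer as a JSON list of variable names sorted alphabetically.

Answer: ["h", "t", "z"]

Working:
Block summaries:
  L0: {h,z} / ∅
  L1: {t,z} / {z}
  L2: {h} / {h}
  L3: {m,z} / {z}
  L4: {k} / ∅
  L5: {z} / ∅
  L6: {w} / {t}

Live sets:
  L0 li=∅ lo={h,z}
  L1 li={h,z} lo={h,t,z}
  L2 li={h,t,z} lo={h,t,z}
  L3 li={h,t,z} lo={h,t,z}
  L4 li={h,t,z} lo={h,t,z}
  L5 li={t} lo={t}
  L6 li={t} lo=∅

live-out(L2) = ["h", "t", "z"]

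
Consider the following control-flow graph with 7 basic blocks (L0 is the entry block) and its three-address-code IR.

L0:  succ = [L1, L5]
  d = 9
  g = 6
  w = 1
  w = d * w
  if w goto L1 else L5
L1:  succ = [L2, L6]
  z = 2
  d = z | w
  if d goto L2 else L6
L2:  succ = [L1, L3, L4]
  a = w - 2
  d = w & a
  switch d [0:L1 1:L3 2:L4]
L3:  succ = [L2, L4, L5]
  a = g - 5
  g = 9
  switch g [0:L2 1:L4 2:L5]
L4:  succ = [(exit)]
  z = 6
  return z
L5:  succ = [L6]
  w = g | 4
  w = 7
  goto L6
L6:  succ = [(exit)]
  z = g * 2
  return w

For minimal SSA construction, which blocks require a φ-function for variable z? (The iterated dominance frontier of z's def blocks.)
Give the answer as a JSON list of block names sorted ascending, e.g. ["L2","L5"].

Answer: ["L1", "L5", "L6"]

Working:
idom tree: L1←L0 L2←L1 L3←L2 L4←L2 L5←L0 L6←L0
Dom at joins:
  L1: preds {L0,L2}: {L0} ∩ {L0,L1,L2} = {L0}; idom=L0
  L2: preds {L1,L3}: {L0,L1} ∩ {L0,L1,L2,L3} = {L0,L1}; idom=L1
  L4: preds {L2,L3}: {L0,L1,L2} ∩ {L0,L1,L2,L3} = {L0,L1,L2}; idom=L2
  L5: preds {L0,L3}: {L0} ∩ {L0,L1,L2,L3} = {L0}; idom=L0
  L6: preds {L1,L5}: {L0,L1} ∩ {L0,L5} = {L0}; idom=L0

DF derivation:
  L1←L0: walk · to L0
  L1←L2: walk L2→L1 to L0
  L2←L1: walk · to L1
  L2←L3: walk L3→L2 to L1
  L4←L2: walk · to L2
  L4←L3: walk L3 to L2
  L5←L0: walk · to L0
  L5←L3: walk L3→L2→L1 to L0
  L6←L1: walk L1 to L0
  L6←L5: walk L5 to L0
  DF(L0)=∅
  DF(L1)={L1,L5,L6}
  DF(L2)={L1,L2,L5}
  DF(L3)={L2,L4,L5}
  DF(L4)=∅
  DF(L5)={L6}
  DF(L6)=∅

φ for z: defs {L1,L4,L6}
  DF⁺ = {L1,L5,L6}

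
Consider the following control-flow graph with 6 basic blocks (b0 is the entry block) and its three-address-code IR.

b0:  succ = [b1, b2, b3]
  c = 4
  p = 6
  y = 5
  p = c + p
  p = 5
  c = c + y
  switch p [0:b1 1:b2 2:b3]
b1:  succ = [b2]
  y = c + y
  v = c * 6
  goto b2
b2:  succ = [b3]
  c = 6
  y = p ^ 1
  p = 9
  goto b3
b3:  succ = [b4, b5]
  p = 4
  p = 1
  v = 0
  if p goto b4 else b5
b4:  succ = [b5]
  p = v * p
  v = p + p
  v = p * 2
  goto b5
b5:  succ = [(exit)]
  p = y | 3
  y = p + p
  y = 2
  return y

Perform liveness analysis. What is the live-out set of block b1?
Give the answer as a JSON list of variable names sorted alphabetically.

Per-block:
  b0: {c,p,y} / ∅
  b1: {v,y} / {c,y}
  b2: {c,p,y} / {p}
  b3: {p,v} / ∅
  b4: {p,v} / {p,v}
  b5: {p,y} / {y}

Backward fixpoint:
  live b0: ∅→{c,p,y}
  live b1: {c,p,y}→{p}
  live b2: {p}→{y}
  live b3: {y}→{p,v,y}
  live b4: {p,v,y}→{y}
  live b5: {y}→∅

live-out(b1) = ["p"]

Answer: ["p"]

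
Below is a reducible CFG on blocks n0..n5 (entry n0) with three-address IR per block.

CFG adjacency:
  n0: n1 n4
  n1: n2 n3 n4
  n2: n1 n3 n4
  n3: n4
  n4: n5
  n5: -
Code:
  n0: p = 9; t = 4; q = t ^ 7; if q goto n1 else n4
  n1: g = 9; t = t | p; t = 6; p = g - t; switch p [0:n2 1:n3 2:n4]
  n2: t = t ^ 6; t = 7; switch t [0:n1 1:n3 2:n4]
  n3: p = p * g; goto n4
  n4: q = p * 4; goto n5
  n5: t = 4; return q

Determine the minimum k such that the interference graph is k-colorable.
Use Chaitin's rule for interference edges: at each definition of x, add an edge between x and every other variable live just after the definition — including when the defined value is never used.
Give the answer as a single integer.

Answer: 3

Analysis:
Block summaries:
  n0: def={p,q,t} ue=∅
  n1: def={g,p,t} ue={p,t}
  n2: def={t} ue={t}
  n3: def={p} ue={g,p}
  n4: def={q} ue={p}
  n5: def={t} ue={q}

Liveness:
  live n0: ∅→{p,t}
  live n1: {p,t}→{g,p,t}
  live n2: {g,p,t}→{g,p,t}
  live n3: {g,p}→{p}
  live n4: {p}→{q}
  live n5: {q}→∅

Interfere edges:
  g: {p,t}
  p: {g,q,t}
  q: {p,t}
  t: {g,p,q}

Colouring:
  {g,p,t} pairwise interfere (3-clique) ⇒ χ ≥ 3
  3-colouring: c0={p}  c1={t}  c2={g,q}
  χ = 3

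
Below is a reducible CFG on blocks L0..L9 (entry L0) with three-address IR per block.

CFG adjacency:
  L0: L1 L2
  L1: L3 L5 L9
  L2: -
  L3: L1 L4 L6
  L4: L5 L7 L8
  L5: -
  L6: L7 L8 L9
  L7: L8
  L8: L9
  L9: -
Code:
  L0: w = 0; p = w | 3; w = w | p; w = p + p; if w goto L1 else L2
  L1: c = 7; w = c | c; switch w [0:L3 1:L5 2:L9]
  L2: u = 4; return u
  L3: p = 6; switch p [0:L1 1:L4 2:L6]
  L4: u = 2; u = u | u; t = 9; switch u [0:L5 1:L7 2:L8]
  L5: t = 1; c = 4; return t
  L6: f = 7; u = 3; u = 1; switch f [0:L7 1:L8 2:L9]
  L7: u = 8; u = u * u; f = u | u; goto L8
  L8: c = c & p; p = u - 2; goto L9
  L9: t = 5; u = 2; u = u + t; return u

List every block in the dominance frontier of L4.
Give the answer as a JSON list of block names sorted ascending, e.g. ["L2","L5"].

Answer: ["L5", "L7", "L8"]

Analysis:
idom tree: L1←L0 L2←L0 L3←L1 L4←L3 L5←L1 L6←L3 L7←L3 L8←L3 L9←L1
Dom at joins:
  L1: preds {L0,L3}: {L0} ∩ {L0,L1,L3} = {L0}; idom=L0
  L5: preds {L1,L4}: {L0,L1} ∩ {L0,L1,L3,L4} = {L0,L1}; idom=L1
  L7: preds {L4,L6}: {L0,L1,L3,L4} ∩ {L0,L1,L3,L6} = {L0,L1,L3}; idom=L3
  L8: preds {L4,L6,L7}: {L0,L1,L3,L4} ∩ {L0,L1,L3,L6} ∩ {L0,L1,L3,L7} = {L0,L1,L3}; idom=L3
  L9: preds {L1,L6,L8}: {L0,L1} ∩ {L0,L1,L3,L6} ∩ {L0,L1,L3,L8} = {L0,L1}; idom=L1

Frontier:
  join L1 pred L0: · stop@L0
  join L1 pred L3: L3→L1 stop@L0
  join L5 pred L1: · stop@L1
  join L5 pred L4: L4→L3 stop@L1
  join L7 pred L4: L4 stop@L3
  join L7 pred L6: L6 stop@L3
  join L8 pred L4: L4 stop@L3
  join L8 pred L6: L6 stop@L3
  join L8 pred L7: L7 stop@L3
  join L9 pred L1: · stop@L1
  join L9 pred L6: L6→L3 stop@L1
  join L9 pred L8: L8→L3 stop@L1
  L0: DF=∅
  L1: DF={L1}
  L2: DF=∅
  L3: DF={L1,L5,L9}
  L4: DF={L5,L7,L8}
  L5: DF=∅
  L6: DF={L7,L8,L9}
  L7: DF={L8}
  L8: DF={L9}
  L9: DF=∅

DF(L4) = ["L5", "L7", "L8"]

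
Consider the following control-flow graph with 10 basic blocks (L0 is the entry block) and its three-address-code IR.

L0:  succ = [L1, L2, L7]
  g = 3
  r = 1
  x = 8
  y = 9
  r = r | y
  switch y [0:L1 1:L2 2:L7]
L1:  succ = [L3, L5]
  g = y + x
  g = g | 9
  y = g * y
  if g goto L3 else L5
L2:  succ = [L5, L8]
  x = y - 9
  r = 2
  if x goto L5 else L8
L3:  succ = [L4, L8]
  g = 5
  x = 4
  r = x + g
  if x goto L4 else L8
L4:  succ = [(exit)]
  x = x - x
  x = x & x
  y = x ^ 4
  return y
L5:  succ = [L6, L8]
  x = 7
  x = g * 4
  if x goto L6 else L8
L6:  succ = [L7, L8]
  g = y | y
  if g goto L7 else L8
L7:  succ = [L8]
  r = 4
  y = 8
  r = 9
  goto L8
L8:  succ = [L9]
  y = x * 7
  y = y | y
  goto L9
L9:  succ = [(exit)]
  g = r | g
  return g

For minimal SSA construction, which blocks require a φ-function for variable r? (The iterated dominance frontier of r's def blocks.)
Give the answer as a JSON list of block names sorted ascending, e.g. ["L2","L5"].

idom tree: L1←L0 L2←L0 L3←L1 L4←L3 L5←L0 L6←L5 L7←L0 L8←L0 L9←L8
Join-block Dom:
  L5: preds {L1,L2}: {L0,L1} ∩ {L0,L2} = {L0}; idom=L0
  L7: preds {L0,L6}: {L0} ∩ {L0,L5,L6} = {L0}; idom=L0
  L8: preds {L2,L3,L5,L6,L7}: {L0,L2} ∩ {L0,L1,L3} ∩ {L0,L5} ∩ {L0,L5,L6} ∩ {L0,L7} = {L0}; idom=L0

DF walk-up:
  L5←L1: walk L1 to L0
  L5←L2: walk L2 to L0
  L7←L0: walk · to L0
  L7←L6: walk L6→L5 to L0
  L8←L2: walk L2 to L0
  L8←L3: walk L3→L1 to L0
  L8←L5: walk L5 to L0
  L8←L6: walk L6→L5 to L0
  L8←L7: walk L7 to L0
  L0: DF=∅
  L1: DF={L5,L8}
  L2: DF={L5,L8}
  L3: DF={L8}
  L4: DF=∅
  L5: DF={L7,L8}
  L6: DF={L7,L8}
  L7: DF={L8}
  L8: DF=∅
  L9: DF=∅

φ for r: defs {L0,L2,L3,L7}
  DF⁺ = {L5,L7,L8}

Answer: ["L5", "L7", "L8"]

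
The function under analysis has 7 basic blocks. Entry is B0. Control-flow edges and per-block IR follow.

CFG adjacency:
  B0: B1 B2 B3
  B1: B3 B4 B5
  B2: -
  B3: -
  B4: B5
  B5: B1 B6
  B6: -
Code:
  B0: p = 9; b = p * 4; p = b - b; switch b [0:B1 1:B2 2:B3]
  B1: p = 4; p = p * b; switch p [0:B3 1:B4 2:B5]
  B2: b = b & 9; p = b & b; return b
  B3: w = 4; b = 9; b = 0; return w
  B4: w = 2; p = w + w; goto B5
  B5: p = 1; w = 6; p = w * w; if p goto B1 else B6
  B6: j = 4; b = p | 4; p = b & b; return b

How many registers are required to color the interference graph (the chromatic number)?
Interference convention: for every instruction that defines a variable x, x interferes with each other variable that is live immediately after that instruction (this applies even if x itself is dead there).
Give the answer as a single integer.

Answer: 2

Derivation:
def/use:
  B0 def {b,p} use ∅
  B1 def {p} use {b}
  B2 def {b,p} use {b}
  B3 def {b,w} use ∅
  B4 def {p,w} use ∅
  B5 def {p,w} use ∅
  B6 def {b,j,p} use {p}

Live sets:
  B0 li=∅ lo={b}
  B1 li={b} lo={b}
  B2 li={b} lo=∅
  B3 li=∅ lo=∅
  B4 li={b} lo={b}
  B5 li={b} lo={b,p}
  B6 li={p} lo=∅

Interference:
  b: {p,w}
  j: {p}
  p: {b,j}
  w: {b}

Registers:
  clique {b,p} ⇒ need ≥ 2
  assign b→c0 j→c0 p→c1 w→c1 — no edge inside a register ⇒ χ ≤ 2
  χ = 2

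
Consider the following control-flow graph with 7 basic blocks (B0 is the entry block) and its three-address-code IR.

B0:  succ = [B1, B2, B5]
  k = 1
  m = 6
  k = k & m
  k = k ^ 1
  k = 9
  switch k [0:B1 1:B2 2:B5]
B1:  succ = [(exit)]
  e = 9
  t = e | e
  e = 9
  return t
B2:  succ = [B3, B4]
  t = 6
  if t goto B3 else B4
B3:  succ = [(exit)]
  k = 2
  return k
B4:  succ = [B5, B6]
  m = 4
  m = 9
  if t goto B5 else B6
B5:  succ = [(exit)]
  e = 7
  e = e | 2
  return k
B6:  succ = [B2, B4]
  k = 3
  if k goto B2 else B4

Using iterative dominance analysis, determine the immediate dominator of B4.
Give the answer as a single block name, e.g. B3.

Answer: B2

Working:
idom tree: B1←B0 B2←B0 B3←B2 B4←B2 B5←B0 B6←B4
Dom at joins:
  B2: preds {B0,B6}: {B0} ∩ {B0,B2,B4,B6} = {B0}; idom=B0
  B4: preds {B2,B6}: {B0,B2} ∩ {B0,B2,B4,B6} = {B0,B2}; idom=B2
  B5: preds {B0,B4}: {B0} ∩ {B0,B2,B4} = {B0}; idom=B0

idom(B4) = B2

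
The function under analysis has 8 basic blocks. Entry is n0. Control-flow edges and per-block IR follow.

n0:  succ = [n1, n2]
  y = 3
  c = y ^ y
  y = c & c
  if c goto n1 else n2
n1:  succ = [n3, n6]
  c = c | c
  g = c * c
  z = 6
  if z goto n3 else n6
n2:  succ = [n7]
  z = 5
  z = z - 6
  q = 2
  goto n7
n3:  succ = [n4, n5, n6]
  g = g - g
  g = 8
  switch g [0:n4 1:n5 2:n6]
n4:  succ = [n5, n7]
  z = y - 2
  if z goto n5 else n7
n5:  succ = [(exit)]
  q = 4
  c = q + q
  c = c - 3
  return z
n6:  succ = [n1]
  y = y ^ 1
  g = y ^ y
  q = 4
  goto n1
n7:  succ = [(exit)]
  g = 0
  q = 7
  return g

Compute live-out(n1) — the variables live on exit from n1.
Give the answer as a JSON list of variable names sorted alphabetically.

Per-block:
  n0: {c,y} / ∅
  n1: {c,g,z} / {c}
  n2: {q,z} / ∅
  n3: {g} / {g}
  n4: {z} / {y}
  n5: {c,q} / {z}
  n6: {g,q,y} / {y}
  n7: {g,q} / ∅

Backward fixpoint:
  n0 li=∅ lo={c,y}
  n1 li={c,y} lo={c,g,y,z}
  n2 li=∅ lo=∅
  n3 li={c,g,y,z} lo={c,y,z}
  n4 li={y} lo={z}
  n5 li={z} lo=∅
  n6 li={c,y} lo={c,y}
  n7 li=∅ lo=∅

live-out(n1) = ["c", "g", "y", "z"]

Answer: ["c", "g", "y", "z"]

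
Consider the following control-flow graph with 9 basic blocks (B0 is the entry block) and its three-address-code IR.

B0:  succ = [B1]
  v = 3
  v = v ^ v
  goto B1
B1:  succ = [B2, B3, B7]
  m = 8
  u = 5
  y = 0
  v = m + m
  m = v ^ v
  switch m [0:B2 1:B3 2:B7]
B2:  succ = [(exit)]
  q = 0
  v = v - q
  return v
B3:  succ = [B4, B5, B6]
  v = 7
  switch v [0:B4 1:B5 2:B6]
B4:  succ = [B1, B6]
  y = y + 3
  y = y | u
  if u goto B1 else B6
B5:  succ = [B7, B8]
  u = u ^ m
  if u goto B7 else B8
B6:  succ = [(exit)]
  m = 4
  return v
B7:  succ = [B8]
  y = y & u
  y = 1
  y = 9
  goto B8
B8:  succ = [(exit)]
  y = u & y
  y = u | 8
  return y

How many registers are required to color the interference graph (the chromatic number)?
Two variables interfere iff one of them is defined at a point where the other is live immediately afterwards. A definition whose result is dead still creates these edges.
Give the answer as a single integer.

Answer: 4

Working:
Per-block:
  B0: {v} / ∅
  B1: {m,u,v,y} / ∅
  B2: {q,v} / {v}
  B3: {v} / ∅
  B4: {y} / {u,y}
  B5: {u} / {m,u}
  B6: {m} / {v}
  B7: {y} / {u,y}
  B8: {y} / {u,y}

Liveness:
  B0 li=∅ lo=∅
  B1 li=∅ lo={m,u,v,y}
  B2 li={v} lo=∅
  B3 li={m,u,y} lo={m,u,v,y}
  B4 li={u,v,y} lo={v}
  B5 li={m,u,y} lo={u,y}
  B6 li={v} lo=∅
  B7 li={u,y} lo={u,y}
  B8 li={u,y} lo=∅

Conflict graph:
  m — {u,v,y}
  q — {v}
  u — {m,v,y}
  v — {m,q,u,y}
  y — {m,u,v}

Registers:
  lower bound: {m,u,v,y} mutually conflict ⇒ χ ≥ 4
  assign m→c1 q→c1 u→c2 v→c0 y→c3 — no edge inside a register ⇒ χ ≤ 4
  χ = 4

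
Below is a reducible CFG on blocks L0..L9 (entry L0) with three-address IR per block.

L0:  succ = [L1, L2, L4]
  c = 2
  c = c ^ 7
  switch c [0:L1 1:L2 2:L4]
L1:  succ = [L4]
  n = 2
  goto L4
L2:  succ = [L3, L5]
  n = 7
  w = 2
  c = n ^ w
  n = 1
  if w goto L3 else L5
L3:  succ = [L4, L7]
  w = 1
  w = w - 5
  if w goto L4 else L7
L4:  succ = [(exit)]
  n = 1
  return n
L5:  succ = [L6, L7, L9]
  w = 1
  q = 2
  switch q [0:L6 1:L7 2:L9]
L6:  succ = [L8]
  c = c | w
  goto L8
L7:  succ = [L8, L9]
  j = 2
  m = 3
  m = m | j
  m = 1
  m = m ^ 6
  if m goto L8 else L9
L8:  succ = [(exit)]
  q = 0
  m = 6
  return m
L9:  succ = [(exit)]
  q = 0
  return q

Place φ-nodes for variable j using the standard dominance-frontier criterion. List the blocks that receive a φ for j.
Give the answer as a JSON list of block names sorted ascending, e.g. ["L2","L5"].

Answer: ["L8", "L9"]

Derivation:
idom tree: L1←L0 L2←L0 L3←L2 L4←L0 L5←L2 L6←L5 L7←L2 L8←L2 L9←L2
Join-block Dom:
  L4: preds {L0,L1,L3}: {L0} ∩ {L0,L1} ∩ {L0,L2,L3} = {L0}; idom=L0
  L7: preds {L3,L5}: {L0,L2,L3} ∩ {L0,L2,L5} = {L0,L2}; idom=L2
  L8: preds {L6,L7}: {L0,L2,L5,L6} ∩ {L0,L2,L7} = {L0,L2}; idom=L2
  L9: preds {L5,L7}: {L0,L2,L5} ∩ {L0,L2,L7} = {L0,L2}; idom=L2

DF walk-up:
  L4←L0: walk · to L0
  L4←L1: walk L1 to L0
  L4←L3: walk L3→L2 to L0
  L7←L3: walk L3 to L2
  L7←L5: walk L5 to L2
  L8←L6: walk L6→L5 to L2
  L8←L7: walk L7 to L2
  L9←L5: walk L5 to L2
  L9←L7: walk L7 to L2
  L0 → ∅
  L1 → {L4}
  L2 → {L4}
  L3 → {L4,L7}
  L4 → ∅
  L5 → {L7,L8,L9}
  L6 → {L8}
  L7 → {L8,L9}
  L8 → ∅
  L9 → ∅

φ for j: defs {L7}
  DF⁺ = {L8,L9}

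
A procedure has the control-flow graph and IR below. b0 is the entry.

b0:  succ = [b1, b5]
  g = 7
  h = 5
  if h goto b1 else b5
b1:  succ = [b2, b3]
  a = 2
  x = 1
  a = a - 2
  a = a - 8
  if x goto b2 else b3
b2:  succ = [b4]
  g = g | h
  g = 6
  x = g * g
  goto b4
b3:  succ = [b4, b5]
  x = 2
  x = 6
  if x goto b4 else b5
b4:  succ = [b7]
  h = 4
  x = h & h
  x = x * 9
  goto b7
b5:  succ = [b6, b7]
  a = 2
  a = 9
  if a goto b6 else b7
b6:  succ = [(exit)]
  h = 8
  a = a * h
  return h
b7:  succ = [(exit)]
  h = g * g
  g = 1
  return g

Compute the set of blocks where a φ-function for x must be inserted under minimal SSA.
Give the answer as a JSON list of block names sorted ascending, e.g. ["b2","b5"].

Answer: ["b4", "b5", "b7"]

Working:
idom tree: b1←b0 b2←b1 b3←b1 b4←b1 b5←b0 b6←b5 b7←b0
Dom at joins:
  b4: preds {b2,b3}: {b0,b1,b2} ∩ {b0,b1,b3} = {b0,b1}; idom=b1
  b5: preds {b0,b3}: {b0} ∩ {b0,b1,b3} = {b0}; idom=b0
  b7: preds {b4,b5}: {b0,b1,b4} ∩ {b0,b5} = {b0}; idom=b0

DF derivation:
  b4←b2: walk b2 to b1
  b4←b3: walk b3 to b1
  b5←b0: walk · to b0
  b5←b3: walk b3→b1 to b0
  b7←b4: walk b4→b1 to b0
  b7←b5: walk b5 to b0
  DF(b0)=∅
  DF(b1)={b5,b7}
  DF(b2)={b4}
  DF(b3)={b4,b5}
  DF(b4)={b7}
  DF(b5)={b7}
  DF(b6)=∅
  DF(b7)=∅

φ for x: defs {b1,b2,b3,b4}
  DF⁺ = {b4,b5,b7}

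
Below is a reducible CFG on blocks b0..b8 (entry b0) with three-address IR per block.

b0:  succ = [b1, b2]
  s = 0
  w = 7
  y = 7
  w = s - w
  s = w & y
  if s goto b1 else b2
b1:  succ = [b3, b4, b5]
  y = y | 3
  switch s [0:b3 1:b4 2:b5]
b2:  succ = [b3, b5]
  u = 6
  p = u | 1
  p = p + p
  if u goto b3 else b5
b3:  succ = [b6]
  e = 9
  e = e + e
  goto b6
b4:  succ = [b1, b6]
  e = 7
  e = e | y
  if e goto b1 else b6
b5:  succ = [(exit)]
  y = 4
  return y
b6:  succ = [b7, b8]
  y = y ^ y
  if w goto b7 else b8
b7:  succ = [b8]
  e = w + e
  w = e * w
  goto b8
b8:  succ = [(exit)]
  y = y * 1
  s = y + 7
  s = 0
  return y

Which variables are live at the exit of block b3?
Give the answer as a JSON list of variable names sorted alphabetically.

Answer: ["e", "w", "y"]

Analysis:
Per-block:
  b0: def={s,w,y} ue=∅
  b1: def={y} ue={s,y}
  b2: def={p,u} ue=∅
  b3: def={e} ue=∅
  b4: def={e} ue={y}
  b5: def={y} ue=∅
  b6: def={y} ue={w,y}
  b7: def={e,w} ue={e,w}
  b8: def={s,y} ue={y}

Liveness:
  live b0: ∅→{s,w,y}
  live b1: {s,w,y}→{s,w,y}
  live b2: {w,y}→{w,y}
  live b3: {w,y}→{e,w,y}
  live b4: {s,w,y}→{e,s,w,y}
  live b5: ∅→∅
  live b6: {e,w,y}→{e,w,y}
  live b7: {e,w,y}→{y}
  live b8: {y}→∅

live-out(b3) = ["e", "w", "y"]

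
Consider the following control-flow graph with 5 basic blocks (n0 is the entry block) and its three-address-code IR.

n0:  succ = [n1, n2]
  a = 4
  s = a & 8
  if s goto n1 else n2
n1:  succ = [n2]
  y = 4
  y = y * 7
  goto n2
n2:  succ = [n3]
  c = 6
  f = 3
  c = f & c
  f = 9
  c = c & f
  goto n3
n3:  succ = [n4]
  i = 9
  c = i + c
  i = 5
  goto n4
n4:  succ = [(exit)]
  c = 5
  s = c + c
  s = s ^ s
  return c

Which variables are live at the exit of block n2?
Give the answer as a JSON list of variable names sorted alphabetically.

Block summaries:
  n0 def {a,s} use ∅
  n1 def {y} use ∅
  n2 def {c,f} use ∅
  n3 def {c,i} use {c}
  n4 def {c,s} use ∅

Live sets:
  n0: in=∅ out=∅
  n1: in=∅ out=∅
  n2: in=∅ out={c}
  n3: in={c} out=∅
  n4: in=∅ out=∅

live-out(n2) = ["c"]

Answer: ["c"]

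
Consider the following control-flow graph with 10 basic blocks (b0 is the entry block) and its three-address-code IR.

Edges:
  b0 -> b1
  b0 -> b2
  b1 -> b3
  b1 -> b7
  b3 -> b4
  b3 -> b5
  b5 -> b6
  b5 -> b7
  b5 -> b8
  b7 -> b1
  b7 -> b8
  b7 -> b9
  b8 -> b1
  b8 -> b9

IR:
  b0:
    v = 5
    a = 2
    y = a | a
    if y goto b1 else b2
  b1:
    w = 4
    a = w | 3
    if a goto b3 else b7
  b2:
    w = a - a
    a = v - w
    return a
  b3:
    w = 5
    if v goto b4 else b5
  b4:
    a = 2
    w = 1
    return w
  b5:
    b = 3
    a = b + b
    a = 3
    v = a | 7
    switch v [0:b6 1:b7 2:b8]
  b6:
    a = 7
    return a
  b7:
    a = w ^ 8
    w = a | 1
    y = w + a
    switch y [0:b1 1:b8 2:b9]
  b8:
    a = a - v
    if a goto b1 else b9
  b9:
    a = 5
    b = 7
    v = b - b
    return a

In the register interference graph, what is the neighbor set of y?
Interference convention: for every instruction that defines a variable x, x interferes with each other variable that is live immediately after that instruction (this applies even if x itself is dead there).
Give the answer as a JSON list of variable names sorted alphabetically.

Block summaries:
  b0 def {a,v,y} use ∅
  b1 def {a,w} use ∅
  b2 def {a,w} use {a,v}
  b3 def {w} use {v}
  b4 def {a,w} use ∅
  b5 def {a,b,v} use ∅
  b6 def {a} use ∅
  b7 def {a,w,y} use {w}
  b8 def {a} use {a,v}
  b9 def {a,b,v} use ∅

Live sets:
  b0: in=∅ out={a,v}
  b1: in={v} out={v,w}
  b2: in={a,v} out=∅
  b3: in={v} out={w}
  b4: in=∅ out=∅
  b5: in={w} out={a,v,w}
  b6: in=∅ out=∅
  b7: in={v,w} out={a,v}
  b8: in={a,v} out={v}
  b9: in=∅ out=∅

Interference:
  a: {b,v,w,y}
  b: {a,w}
  v: {a,w,y}
  w: {a,b,v}
  y: {a,v}

N(y) = ["a", "v"]

Answer: ["a", "v"]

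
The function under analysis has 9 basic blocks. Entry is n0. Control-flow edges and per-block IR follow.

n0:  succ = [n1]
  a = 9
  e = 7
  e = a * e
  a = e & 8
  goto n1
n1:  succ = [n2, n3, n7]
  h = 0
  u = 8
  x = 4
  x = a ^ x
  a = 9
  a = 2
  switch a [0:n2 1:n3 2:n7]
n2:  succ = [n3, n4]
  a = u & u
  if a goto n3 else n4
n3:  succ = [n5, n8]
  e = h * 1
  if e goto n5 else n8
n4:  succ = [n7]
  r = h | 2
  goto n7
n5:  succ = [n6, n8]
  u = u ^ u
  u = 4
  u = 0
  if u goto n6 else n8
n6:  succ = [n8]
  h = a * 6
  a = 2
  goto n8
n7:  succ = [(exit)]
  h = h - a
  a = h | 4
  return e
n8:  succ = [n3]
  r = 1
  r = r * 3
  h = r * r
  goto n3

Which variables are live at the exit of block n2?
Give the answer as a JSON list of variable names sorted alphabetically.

Per-block:
  n0: def={a,e} ue=∅
  n1: def={a,h,u,x} ue={a}
  n2: def={a} ue={u}
  n3: def={e} ue={h}
  n4: def={r} ue={h}
  n5: def={u} ue={u}
  n6: def={a,h} ue={a}
  n7: def={a,h} ue={a,e,h}
  n8: def={h,r} ue=∅

Liveness:
  n0 li=∅ lo={a,e}
  n1 li={a,e} lo={a,e,h,u}
  n2 li={e,h,u} lo={a,e,h,u}
  n3 li={a,h,u} lo={a,u}
  n4 li={a,e,h} lo={a,e,h}
  n5 li={a,u} lo={a,u}
  n6 li={a,u} lo={a,u}
  n7 li={a,e,h} lo=∅
  n8 li={a,u} lo={a,h,u}

live-out(n2) = ["a", "e", "h", "u"]

Answer: ["a", "e", "h", "u"]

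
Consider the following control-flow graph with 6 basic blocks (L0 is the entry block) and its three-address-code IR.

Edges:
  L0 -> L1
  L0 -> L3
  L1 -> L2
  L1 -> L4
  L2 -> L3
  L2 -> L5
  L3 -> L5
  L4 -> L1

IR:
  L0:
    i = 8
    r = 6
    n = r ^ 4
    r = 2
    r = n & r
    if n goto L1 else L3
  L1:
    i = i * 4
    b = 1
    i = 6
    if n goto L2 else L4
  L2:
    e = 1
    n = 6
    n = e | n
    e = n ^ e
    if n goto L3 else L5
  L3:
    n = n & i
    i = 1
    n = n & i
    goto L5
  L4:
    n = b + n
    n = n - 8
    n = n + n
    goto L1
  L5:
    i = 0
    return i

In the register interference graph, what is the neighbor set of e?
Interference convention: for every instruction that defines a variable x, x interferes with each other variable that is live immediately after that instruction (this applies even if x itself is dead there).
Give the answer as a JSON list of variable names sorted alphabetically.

Answer: ["i", "n"]

Analysis:
Per-block:
  L0: {i,n,r} / ∅
  L1: {b,i} / {i,n}
  L2: {e,n} / ∅
  L3: {i,n} / {i,n}
  L4: {n} / {b,n}
  L5: {i} / ∅

Live sets:
  L0 li=∅ lo={i,n}
  L1 li={i,n} lo={b,i,n}
  L2 li={i} lo={i,n}
  L3 li={i,n} lo=∅
  L4 li={b,i,n} lo={i,n}
  L5 li=∅ lo=∅

Interference:
  b↔{i,n}
  e↔{i,n}
  i↔{b,e,n,r}
  n↔{b,e,i,r}
  r↔{i,n}

N(e) = ["i", "n"]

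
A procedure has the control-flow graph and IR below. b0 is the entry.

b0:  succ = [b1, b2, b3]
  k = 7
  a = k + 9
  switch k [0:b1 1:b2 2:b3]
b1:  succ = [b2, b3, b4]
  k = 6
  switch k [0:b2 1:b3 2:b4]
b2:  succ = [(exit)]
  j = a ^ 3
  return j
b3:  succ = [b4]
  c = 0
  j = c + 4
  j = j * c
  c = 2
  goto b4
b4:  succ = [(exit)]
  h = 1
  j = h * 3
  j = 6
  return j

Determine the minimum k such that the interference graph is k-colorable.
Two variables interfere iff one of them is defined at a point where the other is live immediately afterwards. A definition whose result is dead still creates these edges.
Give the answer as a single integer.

Answer: 2

Derivation:
Per-block:
  b0 def {a,k} use ∅
  b1 def {k} use ∅
  b2 def {j} use {a}
  b3 def {c,j} use ∅
  b4 def {h,j} use ∅

Backward fixpoint:
  b0 li=∅ lo={a}
  b1 li={a} lo={a}
  b2 li={a} lo=∅
  b3 li=∅ lo=∅
  b4 li=∅ lo=∅

Interfere edges:
  a: {k}
  c: {j}
  h: ∅
  j: {c}
  k: {a}

Colouring:
  lower bound: {a,k} mutually conflict ⇒ χ ≥ 2
  assign a→c0 c→c0 h→c0 j→c1 k→c1 — no edge inside a register ⇒ χ ≤ 2
  χ = 2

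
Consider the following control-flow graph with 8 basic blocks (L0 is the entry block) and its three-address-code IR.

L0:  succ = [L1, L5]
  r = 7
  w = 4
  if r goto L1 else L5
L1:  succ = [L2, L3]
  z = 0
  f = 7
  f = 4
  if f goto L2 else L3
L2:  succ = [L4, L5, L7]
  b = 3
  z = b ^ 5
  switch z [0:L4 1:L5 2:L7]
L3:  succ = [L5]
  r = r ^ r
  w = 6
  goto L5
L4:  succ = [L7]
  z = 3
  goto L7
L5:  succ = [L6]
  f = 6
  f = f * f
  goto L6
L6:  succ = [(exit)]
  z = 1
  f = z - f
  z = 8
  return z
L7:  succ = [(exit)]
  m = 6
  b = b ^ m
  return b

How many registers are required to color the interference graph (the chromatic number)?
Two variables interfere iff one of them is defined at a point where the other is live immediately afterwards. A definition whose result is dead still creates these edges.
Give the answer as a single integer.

Per-block:
  L0: {r,w} / ∅
  L1: {f,z} / ∅
  L2: {b,z} / ∅
  L3: {r,w} / {r}
  L4: {z} / ∅
  L5: {f} / ∅
  L6: {f,z} / {f}
  L7: {b,m} / {b}

Backward fixpoint:
  L0: in=∅ out={r}
  L1: in={r} out={r}
  L2: in=∅ out={b}
  L3: in={r} out=∅
  L4: in={b} out={b}
  L5: in=∅ out={f}
  L6: in={f} out=∅
  L7: in={b} out=∅

Interfere edges:
  b — {m,z}
  f — {r,z}
  m — {b}
  r — {f,w,z}
  w — {r}
  z — {b,f,r}

Chromatic number:
  lower bound: {f,r,z} mutually conflict ⇒ χ ≥ 3
  3-colouring: c0={b,r}  c1={m,w,z}  c2={f}
  χ = 3

Answer: 3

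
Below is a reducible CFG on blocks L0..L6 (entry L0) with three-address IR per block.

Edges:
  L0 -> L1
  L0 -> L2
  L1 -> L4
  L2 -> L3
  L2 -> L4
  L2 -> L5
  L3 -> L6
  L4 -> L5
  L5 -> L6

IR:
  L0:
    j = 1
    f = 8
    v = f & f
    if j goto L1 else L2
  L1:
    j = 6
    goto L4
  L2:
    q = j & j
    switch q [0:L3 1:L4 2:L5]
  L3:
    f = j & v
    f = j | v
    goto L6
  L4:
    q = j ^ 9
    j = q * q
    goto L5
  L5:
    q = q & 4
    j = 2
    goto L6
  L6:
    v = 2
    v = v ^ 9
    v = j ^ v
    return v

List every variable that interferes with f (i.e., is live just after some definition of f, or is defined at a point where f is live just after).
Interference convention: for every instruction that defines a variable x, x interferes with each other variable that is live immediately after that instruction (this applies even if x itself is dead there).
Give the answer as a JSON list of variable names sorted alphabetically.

def/use:
  L0 def {f,j,v} use ∅
  L1 def {j} use ∅
  L2 def {q} use {j}
  L3 def {f} use {j,v}
  L4 def {j,q} use {j}
  L5 def {j,q} use {q}
  L6 def {v} use {j}

Live sets:
  L0: in=∅ out={j,v}
  L1: in=∅ out={j}
  L2: in={j,v} out={j,q,v}
  L3: in={j,v} out={j}
  L4: in={j} out={q}
  L5: in={q} out={j}
  L6: in={j} out=∅

Conflict graph:
  f: {j,v}
  j: {f,q,v}
  q: {j,v}
  v: {f,j,q}

N(f) = ["j", "v"]

Answer: ["j", "v"]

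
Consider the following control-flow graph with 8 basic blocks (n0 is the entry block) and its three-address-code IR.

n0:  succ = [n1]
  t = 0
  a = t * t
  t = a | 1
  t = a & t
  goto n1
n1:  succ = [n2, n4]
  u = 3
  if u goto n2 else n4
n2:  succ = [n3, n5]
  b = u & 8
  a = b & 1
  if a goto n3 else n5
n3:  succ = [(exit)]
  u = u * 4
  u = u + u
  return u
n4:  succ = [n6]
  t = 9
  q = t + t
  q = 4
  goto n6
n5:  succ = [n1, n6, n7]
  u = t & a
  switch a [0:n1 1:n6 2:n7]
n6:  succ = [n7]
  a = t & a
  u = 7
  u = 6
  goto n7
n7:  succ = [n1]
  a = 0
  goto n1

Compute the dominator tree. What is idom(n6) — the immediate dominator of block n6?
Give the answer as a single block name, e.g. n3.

Answer: n1

Working:
idom tree: n1←n0 n2←n1 n3←n2 n4←n1 n5←n2 n6←n1 n7←n1
Dom at joins:
  n1: preds {n0,n5,n7}: {n0} ∩ {n0,n1,n2,n5} ∩ {n0,n1,n7} = {n0}; idom=n0
  n6: preds {n4,n5}: {n0,n1,n4} ∩ {n0,n1,n2,n5} = {n0,n1}; idom=n1
  n7: preds {n5,n6}: {n0,n1,n2,n5} ∩ {n0,n1,n6} = {n0,n1}; idom=n1

idom(n6) = n1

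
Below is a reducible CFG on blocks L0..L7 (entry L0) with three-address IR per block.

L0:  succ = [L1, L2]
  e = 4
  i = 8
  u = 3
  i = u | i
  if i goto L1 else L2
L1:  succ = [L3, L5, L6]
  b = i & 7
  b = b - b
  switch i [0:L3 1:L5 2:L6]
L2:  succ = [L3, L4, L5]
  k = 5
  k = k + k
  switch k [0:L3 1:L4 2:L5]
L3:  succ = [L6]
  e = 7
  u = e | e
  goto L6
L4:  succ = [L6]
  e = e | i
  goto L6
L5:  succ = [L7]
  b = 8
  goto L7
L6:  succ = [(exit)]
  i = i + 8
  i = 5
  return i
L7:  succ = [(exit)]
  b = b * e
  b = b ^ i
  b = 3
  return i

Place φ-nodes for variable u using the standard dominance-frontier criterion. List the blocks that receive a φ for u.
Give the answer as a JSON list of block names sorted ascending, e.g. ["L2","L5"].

idom tree: L1←L0 L2←L0 L3←L0 L4←L2 L5←L0 L6←L0 L7←L5
Join-block Dom:
  L3: preds {L1,L2}: {L0,L1} ∩ {L0,L2} = {L0}; idom=L0
  L5: preds {L1,L2}: {L0,L1} ∩ {L0,L2} = {L0}; idom=L0
  L6: preds {L1,L3,L4}: {L0,L1} ∩ {L0,L3} ∩ {L0,L2,L4} = {L0}; idom=L0

DF walk-up:
  join L3 pred L1: L1 stop@L0
  join L3 pred L2: L2 stop@L0
  join L5 pred L1: L1 stop@L0
  join L5 pred L2: L2 stop@L0
  join L6 pred L1: L1 stop@L0
  join L6 pred L3: L3 stop@L0
  join L6 pred L4: L4→L2 stop@L0
  DF(L0)=∅
  DF(L1)={L3,L5,L6}
  DF(L2)={L3,L5,L6}
  DF(L3)={L6}
  DF(L4)={L6}
  DF(L5)=∅
  DF(L6)=∅
  DF(L7)=∅

φ for u: defs {L0,L3}
  DF⁺ = {L6}

Answer: ["L6"]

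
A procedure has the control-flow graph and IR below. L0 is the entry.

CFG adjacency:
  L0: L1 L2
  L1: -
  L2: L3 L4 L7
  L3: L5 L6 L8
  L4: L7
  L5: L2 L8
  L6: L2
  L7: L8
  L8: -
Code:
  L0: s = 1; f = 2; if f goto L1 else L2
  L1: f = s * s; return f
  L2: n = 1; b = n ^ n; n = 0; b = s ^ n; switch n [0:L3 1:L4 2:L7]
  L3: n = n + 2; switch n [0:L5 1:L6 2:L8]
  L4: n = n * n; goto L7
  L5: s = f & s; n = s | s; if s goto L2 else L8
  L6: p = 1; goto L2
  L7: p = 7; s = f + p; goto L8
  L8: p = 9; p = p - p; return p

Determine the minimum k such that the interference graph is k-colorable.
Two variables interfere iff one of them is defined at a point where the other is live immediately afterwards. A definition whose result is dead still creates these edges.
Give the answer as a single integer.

Answer: 4

Analysis:
Block summaries:
  L0: def={f,s} ue=∅
  L1: def={f} ue={s}
  L2: def={b,n} ue={s}
  L3: def={n} ue={n}
  L4: def={n} ue={n}
  L5: def={n,s} ue={f,s}
  L6: def={p} ue=∅
  L7: def={p,s} ue={f}
  L8: def={p} ue=∅

Liveness:
  live L0: ∅→{f,s}
  live L1: {s}→∅
  live L2: {f,s}→{f,n,s}
  live L3: {f,n,s}→{f,s}
  live L4: {f,n}→{f}
  live L5: {f,s}→{f,s}
  live L6: {f,s}→{f,s}
  live L7: {f}→∅
  live L8: ∅→∅

Interference:
  b — {f,n,s}
  f — {b,n,p,s}
  n — {b,f,s}
  p — {f,s}
  s — {b,f,n,p}

Registers:
  clique {b,f,n,s} ⇒ need ≥ 4
  assign b→c2 f→c0 n→c3 p→c2 s→c1 — no edge inside a register ⇒ χ ≤ 4
  χ = 4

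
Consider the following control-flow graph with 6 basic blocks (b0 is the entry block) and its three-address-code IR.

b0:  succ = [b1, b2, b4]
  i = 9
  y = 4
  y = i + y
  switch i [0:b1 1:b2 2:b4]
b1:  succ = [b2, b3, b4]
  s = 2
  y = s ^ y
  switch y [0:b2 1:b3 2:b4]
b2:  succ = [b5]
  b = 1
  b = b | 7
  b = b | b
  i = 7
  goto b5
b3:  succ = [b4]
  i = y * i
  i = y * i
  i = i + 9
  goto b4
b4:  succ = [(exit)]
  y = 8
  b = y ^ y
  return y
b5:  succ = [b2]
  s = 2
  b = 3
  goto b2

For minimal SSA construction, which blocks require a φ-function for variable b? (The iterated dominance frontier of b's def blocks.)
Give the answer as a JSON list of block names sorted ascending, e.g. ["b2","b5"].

idom tree: b1←b0 b2←b0 b3←b1 b4←b0 b5←b2
Join-block Dom:
  b2: preds {b0,b1,b5}: {b0} ∩ {b0,b1} ∩ {b0,b2,b5} = {b0}; idom=b0
  b4: preds {b0,b1,b3}: {b0} ∩ {b0,b1} ∩ {b0,b1,b3} = {b0}; idom=b0

DF derivation:
  join b2 pred b0: · stop@b0
  join b2 pred b1: b1 stop@b0
  join b2 pred b5: b5→b2 stop@b0
  join b4 pred b0: · stop@b0
  join b4 pred b1: b1 stop@b0
  join b4 pred b3: b3→b1 stop@b0
  b0: DF=∅
  b1: DF={b2,b4}
  b2: DF={b2}
  b3: DF={b4}
  b4: DF=∅
  b5: DF={b2}

φ for b: defs {b2,b4,b5}
  DF⁺ = {b2}

Answer: ["b2"]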